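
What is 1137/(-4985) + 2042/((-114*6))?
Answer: -5478539/1704870 ≈ -3.2135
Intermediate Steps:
1137/(-4985) + 2042/((-114*6)) = 1137*(-1/4985) + 2042/(-684) = -1137/4985 + 2042*(-1/684) = -1137/4985 - 1021/342 = -5478539/1704870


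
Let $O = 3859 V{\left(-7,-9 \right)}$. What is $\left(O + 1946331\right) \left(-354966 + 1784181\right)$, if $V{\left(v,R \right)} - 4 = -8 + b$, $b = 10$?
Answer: $2814817504275$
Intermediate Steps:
$V{\left(v,R \right)} = 6$ ($V{\left(v,R \right)} = 4 + \left(-8 + 10\right) = 4 + 2 = 6$)
$O = 23154$ ($O = 3859 \cdot 6 = 23154$)
$\left(O + 1946331\right) \left(-354966 + 1784181\right) = \left(23154 + 1946331\right) \left(-354966 + 1784181\right) = 1969485 \cdot 1429215 = 2814817504275$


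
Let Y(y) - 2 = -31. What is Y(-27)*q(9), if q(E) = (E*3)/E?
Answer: -87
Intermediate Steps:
Y(y) = -29 (Y(y) = 2 - 31 = -29)
q(E) = 3 (q(E) = (3*E)/E = 3)
Y(-27)*q(9) = -29*3 = -87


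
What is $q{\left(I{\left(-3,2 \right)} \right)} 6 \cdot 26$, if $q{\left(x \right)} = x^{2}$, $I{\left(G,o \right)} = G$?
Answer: $1404$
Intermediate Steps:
$q{\left(I{\left(-3,2 \right)} \right)} 6 \cdot 26 = \left(-3\right)^{2} \cdot 6 \cdot 26 = 9 \cdot 6 \cdot 26 = 54 \cdot 26 = 1404$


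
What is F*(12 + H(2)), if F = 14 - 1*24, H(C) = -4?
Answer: -80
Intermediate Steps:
F = -10 (F = 14 - 24 = -10)
F*(12 + H(2)) = -10*(12 - 4) = -10*8 = -80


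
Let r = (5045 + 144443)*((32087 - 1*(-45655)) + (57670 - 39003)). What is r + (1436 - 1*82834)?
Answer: 14411907194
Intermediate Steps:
r = 14411988592 (r = 149488*((32087 + 45655) + 18667) = 149488*(77742 + 18667) = 149488*96409 = 14411988592)
r + (1436 - 1*82834) = 14411988592 + (1436 - 1*82834) = 14411988592 + (1436 - 82834) = 14411988592 - 81398 = 14411907194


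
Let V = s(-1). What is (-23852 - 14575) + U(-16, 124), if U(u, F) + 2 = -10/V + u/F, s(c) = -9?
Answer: -10721417/279 ≈ -38428.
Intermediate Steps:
V = -9
U(u, F) = -8/9 + u/F (U(u, F) = -2 + (-10/(-9) + u/F) = -2 + (-10*(-⅑) + u/F) = -2 + (10/9 + u/F) = -8/9 + u/F)
(-23852 - 14575) + U(-16, 124) = (-23852 - 14575) + (-8/9 - 16/124) = -38427 + (-8/9 - 16*1/124) = -38427 + (-8/9 - 4/31) = -38427 - 284/279 = -10721417/279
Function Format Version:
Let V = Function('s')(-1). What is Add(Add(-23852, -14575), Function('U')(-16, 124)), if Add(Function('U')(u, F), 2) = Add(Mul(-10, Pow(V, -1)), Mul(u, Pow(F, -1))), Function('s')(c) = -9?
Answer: Rational(-10721417, 279) ≈ -38428.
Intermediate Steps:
V = -9
Function('U')(u, F) = Add(Rational(-8, 9), Mul(u, Pow(F, -1))) (Function('U')(u, F) = Add(-2, Add(Mul(-10, Pow(-9, -1)), Mul(u, Pow(F, -1)))) = Add(-2, Add(Mul(-10, Rational(-1, 9)), Mul(u, Pow(F, -1)))) = Add(-2, Add(Rational(10, 9), Mul(u, Pow(F, -1)))) = Add(Rational(-8, 9), Mul(u, Pow(F, -1))))
Add(Add(-23852, -14575), Function('U')(-16, 124)) = Add(Add(-23852, -14575), Add(Rational(-8, 9), Mul(-16, Pow(124, -1)))) = Add(-38427, Add(Rational(-8, 9), Mul(-16, Rational(1, 124)))) = Add(-38427, Add(Rational(-8, 9), Rational(-4, 31))) = Add(-38427, Rational(-284, 279)) = Rational(-10721417, 279)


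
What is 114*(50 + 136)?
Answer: 21204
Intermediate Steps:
114*(50 + 136) = 114*186 = 21204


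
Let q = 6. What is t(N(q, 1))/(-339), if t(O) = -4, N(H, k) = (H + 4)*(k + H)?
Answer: 4/339 ≈ 0.011799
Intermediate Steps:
N(H, k) = (4 + H)*(H + k)
t(N(q, 1))/(-339) = -4/(-339) = -4*(-1/339) = 4/339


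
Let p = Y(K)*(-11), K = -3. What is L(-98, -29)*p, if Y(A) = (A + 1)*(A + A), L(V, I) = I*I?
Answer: -111012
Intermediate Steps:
L(V, I) = I**2
Y(A) = 2*A*(1 + A) (Y(A) = (1 + A)*(2*A) = 2*A*(1 + A))
p = -132 (p = (2*(-3)*(1 - 3))*(-11) = (2*(-3)*(-2))*(-11) = 12*(-11) = -132)
L(-98, -29)*p = (-29)**2*(-132) = 841*(-132) = -111012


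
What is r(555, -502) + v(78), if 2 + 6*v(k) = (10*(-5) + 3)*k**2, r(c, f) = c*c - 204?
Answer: 780488/3 ≈ 2.6016e+5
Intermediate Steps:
r(c, f) = -204 + c**2 (r(c, f) = c**2 - 204 = -204 + c**2)
v(k) = -1/3 - 47*k**2/6 (v(k) = -1/3 + ((10*(-5) + 3)*k**2)/6 = -1/3 + ((-50 + 3)*k**2)/6 = -1/3 + (-47*k**2)/6 = -1/3 - 47*k**2/6)
r(555, -502) + v(78) = (-204 + 555**2) + (-1/3 - 47/6*78**2) = (-204 + 308025) + (-1/3 - 47/6*6084) = 307821 + (-1/3 - 47658) = 307821 - 142975/3 = 780488/3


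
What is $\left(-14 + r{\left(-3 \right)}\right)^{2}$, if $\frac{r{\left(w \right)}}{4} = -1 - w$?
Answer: $36$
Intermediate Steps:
$r{\left(w \right)} = -4 - 4 w$ ($r{\left(w \right)} = 4 \left(-1 - w\right) = -4 - 4 w$)
$\left(-14 + r{\left(-3 \right)}\right)^{2} = \left(-14 - -8\right)^{2} = \left(-14 + \left(-4 + 12\right)\right)^{2} = \left(-14 + 8\right)^{2} = \left(-6\right)^{2} = 36$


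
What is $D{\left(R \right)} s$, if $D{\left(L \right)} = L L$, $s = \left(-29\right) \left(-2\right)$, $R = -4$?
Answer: $928$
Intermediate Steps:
$s = 58$
$D{\left(L \right)} = L^{2}$
$D{\left(R \right)} s = \left(-4\right)^{2} \cdot 58 = 16 \cdot 58 = 928$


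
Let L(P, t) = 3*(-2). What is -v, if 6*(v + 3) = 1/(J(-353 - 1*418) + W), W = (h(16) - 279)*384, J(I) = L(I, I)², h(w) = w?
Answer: 1817209/605736 ≈ 3.0000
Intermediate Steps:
L(P, t) = -6
J(I) = 36 (J(I) = (-6)² = 36)
W = -100992 (W = (16 - 279)*384 = -263*384 = -100992)
v = -1817209/605736 (v = -3 + 1/(6*(36 - 100992)) = -3 + (⅙)/(-100956) = -3 + (⅙)*(-1/100956) = -3 - 1/605736 = -1817209/605736 ≈ -3.0000)
-v = -1*(-1817209/605736) = 1817209/605736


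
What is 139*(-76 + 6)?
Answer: -9730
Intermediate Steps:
139*(-76 + 6) = 139*(-70) = -9730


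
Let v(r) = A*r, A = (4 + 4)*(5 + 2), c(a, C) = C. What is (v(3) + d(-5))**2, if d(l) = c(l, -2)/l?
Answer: 708964/25 ≈ 28359.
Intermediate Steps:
d(l) = -2/l
A = 56 (A = 8*7 = 56)
v(r) = 56*r
(v(3) + d(-5))**2 = (56*3 - 2/(-5))**2 = (168 - 2*(-1/5))**2 = (168 + 2/5)**2 = (842/5)**2 = 708964/25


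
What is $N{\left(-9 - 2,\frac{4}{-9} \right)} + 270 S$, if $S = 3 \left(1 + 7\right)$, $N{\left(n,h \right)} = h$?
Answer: $\frac{58316}{9} \approx 6479.6$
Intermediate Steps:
$S = 24$ ($S = 3 \cdot 8 = 24$)
$N{\left(-9 - 2,\frac{4}{-9} \right)} + 270 S = \frac{4}{-9} + 270 \cdot 24 = 4 \left(- \frac{1}{9}\right) + 6480 = - \frac{4}{9} + 6480 = \frac{58316}{9}$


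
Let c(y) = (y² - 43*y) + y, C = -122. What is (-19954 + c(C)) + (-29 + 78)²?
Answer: 2455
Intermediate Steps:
c(y) = y² - 42*y
(-19954 + c(C)) + (-29 + 78)² = (-19954 - 122*(-42 - 122)) + (-29 + 78)² = (-19954 - 122*(-164)) + 49² = (-19954 + 20008) + 2401 = 54 + 2401 = 2455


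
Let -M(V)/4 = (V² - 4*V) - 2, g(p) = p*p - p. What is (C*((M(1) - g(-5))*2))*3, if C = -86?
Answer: 5160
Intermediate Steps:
g(p) = p² - p
M(V) = 8 - 4*V² + 16*V (M(V) = -4*((V² - 4*V) - 2) = -4*(-2 + V² - 4*V) = 8 - 4*V² + 16*V)
(C*((M(1) - g(-5))*2))*3 = -86*((8 - 4*1² + 16*1) - (-5)*(-1 - 5))*2*3 = -86*((8 - 4*1 + 16) - (-5)*(-6))*2*3 = -86*((8 - 4 + 16) - 1*30)*2*3 = -86*(20 - 30)*2*3 = -(-860)*2*3 = -86*(-20)*3 = 1720*3 = 5160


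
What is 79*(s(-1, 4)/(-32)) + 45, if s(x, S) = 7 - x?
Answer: 101/4 ≈ 25.250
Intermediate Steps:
79*(s(-1, 4)/(-32)) + 45 = 79*((7 - 1*(-1))/(-32)) + 45 = 79*((7 + 1)*(-1/32)) + 45 = 79*(8*(-1/32)) + 45 = 79*(-¼) + 45 = -79/4 + 45 = 101/4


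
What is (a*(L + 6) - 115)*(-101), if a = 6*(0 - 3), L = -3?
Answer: 17069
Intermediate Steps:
a = -18 (a = 6*(-3) = -18)
(a*(L + 6) - 115)*(-101) = (-18*(-3 + 6) - 115)*(-101) = (-18*3 - 115)*(-101) = (-54 - 115)*(-101) = -169*(-101) = 17069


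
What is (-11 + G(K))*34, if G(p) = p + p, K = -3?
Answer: -578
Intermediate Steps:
G(p) = 2*p
(-11 + G(K))*34 = (-11 + 2*(-3))*34 = (-11 - 6)*34 = -17*34 = -578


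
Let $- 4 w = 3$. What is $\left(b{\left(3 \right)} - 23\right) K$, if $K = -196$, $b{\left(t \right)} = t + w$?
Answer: $4067$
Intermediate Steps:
$w = - \frac{3}{4}$ ($w = \left(- \frac{1}{4}\right) 3 = - \frac{3}{4} \approx -0.75$)
$b{\left(t \right)} = - \frac{3}{4} + t$ ($b{\left(t \right)} = t - \frac{3}{4} = - \frac{3}{4} + t$)
$\left(b{\left(3 \right)} - 23\right) K = \left(\left(- \frac{3}{4} + 3\right) - 23\right) \left(-196\right) = \left(\frac{9}{4} - 23\right) \left(-196\right) = \left(- \frac{83}{4}\right) \left(-196\right) = 4067$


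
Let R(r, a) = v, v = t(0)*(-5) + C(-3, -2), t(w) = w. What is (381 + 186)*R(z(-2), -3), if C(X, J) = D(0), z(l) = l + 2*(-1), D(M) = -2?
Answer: -1134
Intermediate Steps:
z(l) = -2 + l (z(l) = l - 2 = -2 + l)
C(X, J) = -2
v = -2 (v = 0*(-5) - 2 = 0 - 2 = -2)
R(r, a) = -2
(381 + 186)*R(z(-2), -3) = (381 + 186)*(-2) = 567*(-2) = -1134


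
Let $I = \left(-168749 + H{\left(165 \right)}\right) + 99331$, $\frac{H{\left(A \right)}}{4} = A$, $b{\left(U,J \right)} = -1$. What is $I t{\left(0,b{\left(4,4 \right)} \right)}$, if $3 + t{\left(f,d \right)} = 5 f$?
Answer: $206274$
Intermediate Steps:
$t{\left(f,d \right)} = -3 + 5 f$
$H{\left(A \right)} = 4 A$
$I = -68758$ ($I = \left(-168749 + 4 \cdot 165\right) + 99331 = \left(-168749 + 660\right) + 99331 = -168089 + 99331 = -68758$)
$I t{\left(0,b{\left(4,4 \right)} \right)} = - 68758 \left(-3 + 5 \cdot 0\right) = - 68758 \left(-3 + 0\right) = \left(-68758\right) \left(-3\right) = 206274$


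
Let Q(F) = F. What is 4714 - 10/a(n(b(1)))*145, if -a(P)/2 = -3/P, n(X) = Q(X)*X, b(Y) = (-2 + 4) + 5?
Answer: -21383/3 ≈ -7127.7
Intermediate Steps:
b(Y) = 7 (b(Y) = 2 + 5 = 7)
n(X) = X² (n(X) = X*X = X²)
a(P) = 6/P (a(P) = -(-6)/P = 6/P)
4714 - 10/a(n(b(1)))*145 = 4714 - 10/(6/(7²))*145 = 4714 - 10/(6/49)*145 = 4714 - 10/(6*(1/49))*145 = 4714 - 10/6/49*145 = 4714 - 10*49/6*145 = 4714 - 245/3*145 = 4714 - 35525/3 = -21383/3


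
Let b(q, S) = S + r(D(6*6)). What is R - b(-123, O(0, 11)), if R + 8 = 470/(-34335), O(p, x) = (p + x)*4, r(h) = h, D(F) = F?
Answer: -604390/6867 ≈ -88.014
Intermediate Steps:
O(p, x) = 4*p + 4*x
b(q, S) = 36 + S (b(q, S) = S + 6*6 = S + 36 = 36 + S)
R = -55030/6867 (R = -8 + 470/(-34335) = -8 + 470*(-1/34335) = -8 - 94/6867 = -55030/6867 ≈ -8.0137)
R - b(-123, O(0, 11)) = -55030/6867 - (36 + (4*0 + 4*11)) = -55030/6867 - (36 + (0 + 44)) = -55030/6867 - (36 + 44) = -55030/6867 - 1*80 = -55030/6867 - 80 = -604390/6867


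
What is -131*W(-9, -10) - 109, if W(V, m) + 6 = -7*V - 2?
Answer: -7314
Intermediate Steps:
W(V, m) = -8 - 7*V (W(V, m) = -6 + (-7*V - 2) = -6 + (-2 - 7*V) = -8 - 7*V)
-131*W(-9, -10) - 109 = -131*(-8 - 7*(-9)) - 109 = -131*(-8 + 63) - 109 = -131*55 - 109 = -7205 - 109 = -7314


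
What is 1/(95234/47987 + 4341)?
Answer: 47987/208406801 ≈ 0.00023026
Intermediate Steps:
1/(95234/47987 + 4341) = 1/(208406801/47987) = 47987/208406801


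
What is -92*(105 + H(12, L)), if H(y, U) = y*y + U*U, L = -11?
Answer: -34040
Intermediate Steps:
H(y, U) = U² + y² (H(y, U) = y² + U² = U² + y²)
-92*(105 + H(12, L)) = -92*(105 + ((-11)² + 12²)) = -92*(105 + (121 + 144)) = -92*(105 + 265) = -92*370 = -34040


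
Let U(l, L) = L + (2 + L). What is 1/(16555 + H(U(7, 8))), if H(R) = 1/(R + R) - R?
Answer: 36/595333 ≈ 6.0470e-5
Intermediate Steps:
U(l, L) = 2 + 2*L
H(R) = 1/(2*R) - R
1/(16555 + H(U(7, 8))) = 1/(16555 + (1/(2*(2 + 2*8)) - (2 + 2*8))) = 1/(16555 + (1/(2*(2 + 16)) - (2 + 16))) = 1/(16555 + ((½)/18 - 1*18)) = 1/(16555 + ((½)*(1/18) - 18)) = 1/(16555 + (1/36 - 18)) = 1/(16555 - 647/36) = 1/(595333/36) = 36/595333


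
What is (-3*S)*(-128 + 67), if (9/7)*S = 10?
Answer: 4270/3 ≈ 1423.3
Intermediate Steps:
S = 70/9 (S = (7/9)*10 = 70/9 ≈ 7.7778)
(-3*S)*(-128 + 67) = (-3*70/9)*(-128 + 67) = -70/3*(-61) = 4270/3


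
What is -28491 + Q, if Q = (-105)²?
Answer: -17466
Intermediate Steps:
Q = 11025
-28491 + Q = -28491 + 11025 = -17466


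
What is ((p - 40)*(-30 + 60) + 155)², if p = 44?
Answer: 75625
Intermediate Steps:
((p - 40)*(-30 + 60) + 155)² = ((44 - 40)*(-30 + 60) + 155)² = (4*30 + 155)² = (120 + 155)² = 275² = 75625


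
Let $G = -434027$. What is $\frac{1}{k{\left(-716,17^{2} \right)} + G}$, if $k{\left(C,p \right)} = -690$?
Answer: $- \frac{1}{434717} \approx -2.3003 \cdot 10^{-6}$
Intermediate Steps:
$\frac{1}{k{\left(-716,17^{2} \right)} + G} = \frac{1}{-690 - 434027} = \frac{1}{-434717} = - \frac{1}{434717}$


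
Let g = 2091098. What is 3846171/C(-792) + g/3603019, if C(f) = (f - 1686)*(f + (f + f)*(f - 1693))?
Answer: 970410181611803/1673180282266416 ≈ 0.57998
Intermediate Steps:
C(f) = (-1686 + f)*(f + 2*f*(-1693 + f)) (C(f) = (-1686 + f)*(f + (2*f)*(-1693 + f)) = (-1686 + f)*(f + 2*f*(-1693 + f)))
3846171/C(-792) + g/3603019 = 3846171/((-792*(5707110 - 6757*(-792) + 2*(-792)**2))) + 2091098/3603019 = 3846171/((-792*(5707110 + 5351544 + 2*627264))) + 2091098*(1/3603019) = 3846171/((-792*(5707110 + 5351544 + 1254528))) + 2091098/3603019 = 3846171/((-792*12313182)) + 2091098/3603019 = 3846171/(-9752040144) + 2091098/3603019 = 3846171*(-1/9752040144) + 2091098/3603019 = -183151/464382864 + 2091098/3603019 = 970410181611803/1673180282266416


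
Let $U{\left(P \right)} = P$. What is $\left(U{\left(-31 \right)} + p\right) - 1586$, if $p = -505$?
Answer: $-2122$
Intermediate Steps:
$\left(U{\left(-31 \right)} + p\right) - 1586 = \left(-31 - 505\right) - 1586 = -536 - 1586 = -2122$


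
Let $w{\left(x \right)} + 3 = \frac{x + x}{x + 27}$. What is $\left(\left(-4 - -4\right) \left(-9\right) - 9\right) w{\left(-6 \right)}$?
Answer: $\frac{225}{7} \approx 32.143$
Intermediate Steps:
$w{\left(x \right)} = -3 + \frac{2 x}{27 + x}$ ($w{\left(x \right)} = -3 + \frac{x + x}{x + 27} = -3 + \frac{2 x}{27 + x}$)
$\left(\left(-4 - -4\right) \left(-9\right) - 9\right) w{\left(-6 \right)} = \left(\left(-4 - -4\right) \left(-9\right) - 9\right) \frac{-81 - -6}{27 - 6} = \left(\left(-4 + 4\right) \left(-9\right) - 9\right) \frac{-81 + 6}{21} = \left(0 \left(-9\right) - 9\right) \frac{1}{21} \left(-75\right) = \left(0 - 9\right) \left(- \frac{25}{7}\right) = \left(-9\right) \left(- \frac{25}{7}\right) = \frac{225}{7}$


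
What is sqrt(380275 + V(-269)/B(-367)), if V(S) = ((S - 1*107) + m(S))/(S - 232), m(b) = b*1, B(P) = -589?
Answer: sqrt(3679266993008430)/98363 ≈ 616.66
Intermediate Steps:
m(b) = b
V(S) = (-107 + 2*S)/(-232 + S) (V(S) = ((S - 1*107) + S)/(S - 232) = ((S - 107) + S)/(-232 + S) = ((-107 + S) + S)/(-232 + S) = (-107 + 2*S)/(-232 + S))
sqrt(380275 + V(-269)/B(-367)) = sqrt(380275 + ((-107 + 2*(-269))/(-232 - 269))/(-589)) = sqrt(380275 + ((-107 - 538)/(-501))*(-1/589)) = sqrt(380275 - 1/501*(-645)*(-1/589)) = sqrt(380275 + (215/167)*(-1/589)) = sqrt(380275 - 215/98363) = sqrt(37404989610/98363) = sqrt(3679266993008430)/98363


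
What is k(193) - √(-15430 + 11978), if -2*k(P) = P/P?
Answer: -½ - 2*I*√863 ≈ -0.5 - 58.754*I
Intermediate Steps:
k(P) = -½ (k(P) = -P/(2*P) = -½*1 = -½)
k(193) - √(-15430 + 11978) = -½ - √(-15430 + 11978) = -½ - √(-3452) = -½ - 2*I*√863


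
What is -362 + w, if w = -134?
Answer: -496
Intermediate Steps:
-362 + w = -362 - 134 = -496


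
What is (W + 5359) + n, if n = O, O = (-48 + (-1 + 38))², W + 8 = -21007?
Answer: -15535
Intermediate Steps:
W = -21015 (W = -8 - 21007 = -21015)
O = 121 (O = (-48 + 37)² = (-11)² = 121)
n = 121
(W + 5359) + n = (-21015 + 5359) + 121 = -15656 + 121 = -15535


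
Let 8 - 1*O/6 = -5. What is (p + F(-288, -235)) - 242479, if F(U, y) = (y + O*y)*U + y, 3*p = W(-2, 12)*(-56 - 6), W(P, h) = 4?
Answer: 15311770/3 ≈ 5.1039e+6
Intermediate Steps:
O = 78 (O = 48 - 6*(-5) = 48 + 30 = 78)
p = -248/3 (p = (4*(-56 - 6))/3 = (4*(-62))/3 = (⅓)*(-248) = -248/3 ≈ -82.667)
F(U, y) = y + 79*U*y (F(U, y) = (y + 78*y)*U + y = (79*y)*U + y = 79*U*y + y = y + 79*U*y)
(p + F(-288, -235)) - 242479 = (-248/3 - 235*(1 + 79*(-288))) - 242479 = (-248/3 - 235*(1 - 22752)) - 242479 = (-248/3 - 235*(-22751)) - 242479 = (-248/3 + 5346485) - 242479 = 16039207/3 - 242479 = 15311770/3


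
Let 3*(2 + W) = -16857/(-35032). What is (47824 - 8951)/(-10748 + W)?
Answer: -1361798936/376588381 ≈ -3.6161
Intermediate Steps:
W = -64445/35032 (W = -2 + (-16857/(-35032))/3 = -2 + (-16857*(-1/35032))/3 = -2 + (1/3)*(16857/35032) = -2 + 5619/35032 = -64445/35032 ≈ -1.8396)
(47824 - 8951)/(-10748 + W) = (47824 - 8951)/(-10748 - 64445/35032) = 38873/(-376588381/35032) = 38873*(-35032/376588381) = -1361798936/376588381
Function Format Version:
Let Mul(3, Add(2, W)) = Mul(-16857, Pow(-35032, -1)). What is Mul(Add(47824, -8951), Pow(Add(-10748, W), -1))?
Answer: Rational(-1361798936, 376588381) ≈ -3.6161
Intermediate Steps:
W = Rational(-64445, 35032) (W = Add(-2, Mul(Rational(1, 3), Mul(-16857, Pow(-35032, -1)))) = Add(-2, Mul(Rational(1, 3), Mul(-16857, Rational(-1, 35032)))) = Add(-2, Mul(Rational(1, 3), Rational(16857, 35032))) = Add(-2, Rational(5619, 35032)) = Rational(-64445, 35032) ≈ -1.8396)
Mul(Add(47824, -8951), Pow(Add(-10748, W), -1)) = Mul(Add(47824, -8951), Pow(Add(-10748, Rational(-64445, 35032)), -1)) = Mul(38873, Pow(Rational(-376588381, 35032), -1)) = Mul(38873, Rational(-35032, 376588381)) = Rational(-1361798936, 376588381)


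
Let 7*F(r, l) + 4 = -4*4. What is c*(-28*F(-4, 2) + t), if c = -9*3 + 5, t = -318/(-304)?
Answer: -135509/76 ≈ -1783.0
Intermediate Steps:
F(r, l) = -20/7 (F(r, l) = -4/7 + (-4*4)/7 = -4/7 + (1/7)*(-16) = -4/7 - 16/7 = -20/7)
t = 159/152 (t = -318*(-1/304) = 159/152 ≈ 1.0461)
c = -22 (c = -27 + 5 = -22)
c*(-28*F(-4, 2) + t) = -22*(-28*(-20/7) + 159/152) = -22*(80 + 159/152) = -22*12319/152 = -135509/76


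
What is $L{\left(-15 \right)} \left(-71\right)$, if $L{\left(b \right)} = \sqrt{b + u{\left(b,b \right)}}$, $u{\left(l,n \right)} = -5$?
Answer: $- 142 i \sqrt{5} \approx - 317.52 i$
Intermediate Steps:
$L{\left(b \right)} = \sqrt{-5 + b}$ ($L{\left(b \right)} = \sqrt{b - 5} = \sqrt{-5 + b}$)
$L{\left(-15 \right)} \left(-71\right) = \sqrt{-5 - 15} \left(-71\right) = \sqrt{-20} \left(-71\right) = 2 i \sqrt{5} \left(-71\right) = - 142 i \sqrt{5}$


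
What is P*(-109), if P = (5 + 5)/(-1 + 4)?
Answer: -1090/3 ≈ -363.33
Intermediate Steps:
P = 10/3 ≈ 3.3333
P*(-109) = (10/3)*(-109) = -1090/3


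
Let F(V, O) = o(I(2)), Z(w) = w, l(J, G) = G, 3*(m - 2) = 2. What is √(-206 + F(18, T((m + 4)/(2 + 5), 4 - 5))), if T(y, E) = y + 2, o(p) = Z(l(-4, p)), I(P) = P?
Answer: 2*I*√51 ≈ 14.283*I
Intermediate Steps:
m = 8/3 (m = 2 + (⅓)*2 = 2 + ⅔ = 8/3 ≈ 2.6667)
o(p) = p
T(y, E) = 2 + y
F(V, O) = 2
√(-206 + F(18, T((m + 4)/(2 + 5), 4 - 5))) = √(-206 + 2) = √(-204) = 2*I*√51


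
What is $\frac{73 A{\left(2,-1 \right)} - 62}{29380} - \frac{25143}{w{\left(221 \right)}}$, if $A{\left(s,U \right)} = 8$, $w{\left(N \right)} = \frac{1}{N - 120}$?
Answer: $- \frac{37304417409}{14690} \approx -2.5394 \cdot 10^{6}$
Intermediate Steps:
$w{\left(N \right)} = \frac{1}{-120 + N}$
$\frac{73 A{\left(2,-1 \right)} - 62}{29380} - \frac{25143}{w{\left(221 \right)}} = \frac{73 \cdot 8 - 62}{29380} - \frac{25143}{\frac{1}{-120 + 221}} = \left(584 - 62\right) \frac{1}{29380} - \frac{25143}{\frac{1}{101}} = 522 \cdot \frac{1}{29380} - 25143 \frac{1}{\frac{1}{101}} = \frac{261}{14690} - 2539443 = - \frac{37304417409}{14690}$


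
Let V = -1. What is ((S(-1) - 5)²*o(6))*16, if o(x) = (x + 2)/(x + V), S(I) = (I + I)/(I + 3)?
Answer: 4608/5 ≈ 921.60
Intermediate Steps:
S(I) = 2*I/(3 + I) (S(I) = (2*I)/(3 + I) = 2*I/(3 + I))
o(x) = (2 + x)/(-1 + x) (o(x) = (x + 2)/(x - 1) = (2 + x)/(-1 + x))
((S(-1) - 5)²*o(6))*16 = ((2*(-1)/(3 - 1) - 5)²*((2 + 6)/(-1 + 6)))*16 = ((2*(-1)/2 - 5)²*(8/5))*16 = ((2*(-1)*(½) - 5)²*((⅕)*8))*16 = ((-1 - 5)²*(8/5))*16 = ((-6)²*(8/5))*16 = (36*(8/5))*16 = (288/5)*16 = 4608/5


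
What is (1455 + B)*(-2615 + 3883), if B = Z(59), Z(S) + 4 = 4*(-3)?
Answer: 1824652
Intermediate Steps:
Z(S) = -16 (Z(S) = -4 + 4*(-3) = -4 - 12 = -16)
B = -16
(1455 + B)*(-2615 + 3883) = (1455 - 16)*(-2615 + 3883) = 1439*1268 = 1824652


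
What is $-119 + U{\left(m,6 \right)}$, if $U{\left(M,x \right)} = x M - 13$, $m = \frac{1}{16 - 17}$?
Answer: $-138$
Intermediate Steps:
$m = -1$ ($m = \frac{1}{-1} = -1$)
$U{\left(M,x \right)} = -13 + M x$ ($U{\left(M,x \right)} = M x - 13 = -13 + M x$)
$-119 + U{\left(m,6 \right)} = -119 - 19 = -138$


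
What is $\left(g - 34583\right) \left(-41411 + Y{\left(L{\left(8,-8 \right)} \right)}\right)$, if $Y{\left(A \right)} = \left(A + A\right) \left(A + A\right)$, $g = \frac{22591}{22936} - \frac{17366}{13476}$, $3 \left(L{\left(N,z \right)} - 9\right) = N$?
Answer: $\frac{982869172232988163}{695442456} \approx 1.4133 \cdot 10^{9}$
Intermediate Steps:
$L{\left(N,z \right)} = 9 + \frac{N}{3}$
$g = - \frac{23467565}{77271384}$ ($g = 22591 \cdot \frac{1}{22936} - \frac{8683}{6738} = \frac{22591}{22936} - \frac{8683}{6738} = - \frac{23467565}{77271384} \approx -0.3037$)
$Y{\left(A \right)} = 4 A^{2}$ ($Y{\left(A \right)} = 2 A 2 A = 4 A^{2}$)
$\left(g - 34583\right) \left(-41411 + Y{\left(L{\left(8,-8 \right)} \right)}\right) = \left(- \frac{23467565}{77271384} - 34583\right) \left(-41411 + 4 \left(9 + \frac{1}{3} \cdot 8\right)^{2}\right) = - \frac{2672299740437 \left(-41411 + 4 \left(9 + \frac{8}{3}\right)^{2}\right)}{77271384} = - \frac{2672299740437 \left(-41411 + 4 \left(\frac{35}{3}\right)^{2}\right)}{77271384} = - \frac{2672299740437 \left(-41411 + 4 \cdot \frac{1225}{9}\right)}{77271384} = - \frac{2672299740437 \left(-41411 + \frac{4900}{9}\right)}{77271384} = \left(- \frac{2672299740437}{77271384}\right) \left(- \frac{367799}{9}\right) = \frac{982869172232988163}{695442456}$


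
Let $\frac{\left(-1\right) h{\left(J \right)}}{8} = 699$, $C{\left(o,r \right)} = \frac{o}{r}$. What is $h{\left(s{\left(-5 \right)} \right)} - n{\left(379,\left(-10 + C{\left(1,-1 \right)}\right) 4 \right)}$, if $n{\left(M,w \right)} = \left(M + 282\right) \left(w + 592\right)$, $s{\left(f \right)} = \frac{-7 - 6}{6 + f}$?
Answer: $-367820$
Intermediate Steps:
$s{\left(f \right)} = - \frac{13}{6 + f}$
$n{\left(M,w \right)} = \left(282 + M\right) \left(592 + w\right)$
$h{\left(J \right)} = -5592$ ($h{\left(J \right)} = \left(-8\right) 699 = -5592$)
$h{\left(s{\left(-5 \right)} \right)} - n{\left(379,\left(-10 + C{\left(1,-1 \right)}\right) 4 \right)} = -5592 - \left(166944 + 282 \left(-10 + 1 \frac{1}{-1}\right) 4 + 592 \cdot 379 + 379 \left(-10 + 1 \frac{1}{-1}\right) 4\right) = -5592 - \left(166944 + 282 \left(-10 + 1 \left(-1\right)\right) 4 + 224368 + 379 \left(-10 + 1 \left(-1\right)\right) 4\right) = -5592 - \left(166944 + 282 \left(-10 - 1\right) 4 + 224368 + 379 \left(-10 - 1\right) 4\right) = -5592 - \left(166944 + 282 \left(\left(-11\right) 4\right) + 224368 + 379 \left(\left(-11\right) 4\right)\right) = -5592 - \left(166944 + 282 \left(-44\right) + 224368 + 379 \left(-44\right)\right) = -5592 - \left(166944 - 12408 + 224368 - 16676\right) = -5592 - 362228 = -367820$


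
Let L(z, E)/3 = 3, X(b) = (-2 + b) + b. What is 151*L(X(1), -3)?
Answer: 1359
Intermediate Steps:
X(b) = -2 + 2*b
L(z, E) = 9 (L(z, E) = 3*3 = 9)
151*L(X(1), -3) = 151*9 = 1359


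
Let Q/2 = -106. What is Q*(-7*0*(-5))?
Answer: 0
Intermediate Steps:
Q = -212 (Q = 2*(-106) = -212)
Q*(-7*0*(-5)) = -212*(-7*0)*(-5) = -0*(-5) = -212*0 = 0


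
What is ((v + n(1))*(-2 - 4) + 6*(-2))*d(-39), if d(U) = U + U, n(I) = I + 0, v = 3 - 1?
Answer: 2340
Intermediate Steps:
v = 2
n(I) = I
d(U) = 2*U
((v + n(1))*(-2 - 4) + 6*(-2))*d(-39) = ((2 + 1)*(-2 - 4) + 6*(-2))*(2*(-39)) = (3*(-6) - 12)*(-78) = (-18 - 12)*(-78) = -30*(-78) = 2340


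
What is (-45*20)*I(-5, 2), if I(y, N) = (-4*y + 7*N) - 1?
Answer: -29700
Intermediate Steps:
I(y, N) = -1 - 4*y + 7*N
(-45*20)*I(-5, 2) = (-45*20)*(-1 - 4*(-5) + 7*2) = -900*(-1 + 20 + 14) = -900*33 = -29700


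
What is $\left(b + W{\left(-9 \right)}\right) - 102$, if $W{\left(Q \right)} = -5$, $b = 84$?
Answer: $-23$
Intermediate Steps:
$\left(b + W{\left(-9 \right)}\right) - 102 = \left(84 - 5\right) - 102 = 79 - 102 = -23$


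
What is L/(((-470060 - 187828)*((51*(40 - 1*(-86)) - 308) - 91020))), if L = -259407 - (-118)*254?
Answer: -229435/55856006976 ≈ -4.1076e-6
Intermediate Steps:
L = -229435 (L = -259407 - 1*(-29972) = -259407 + 29972 = -229435)
L/(((-470060 - 187828)*((51*(40 - 1*(-86)) - 308) - 91020))) = -229435*1/((-470060 - 187828)*((51*(40 - 1*(-86)) - 308) - 91020)) = -229435*(-1/(657888*((51*(40 + 86) - 308) - 91020))) = -229435*(-1/(657888*((51*126 - 308) - 91020))) = -229435*(-1/(657888*((6426 - 308) - 91020))) = -229435*(-1/(657888*(6118 - 91020))) = -229435/((-657888*(-84902))) = -229435/55856006976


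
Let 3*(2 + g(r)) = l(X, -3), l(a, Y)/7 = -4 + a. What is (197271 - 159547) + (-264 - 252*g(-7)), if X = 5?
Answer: 37376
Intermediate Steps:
l(a, Y) = -28 + 7*a (l(a, Y) = 7*(-4 + a) = -28 + 7*a)
g(r) = ⅓ (g(r) = -2 + (-28 + 7*5)/3 = -2 + (-28 + 35)/3 = -2 + (⅓)*7 = -2 + 7/3 = ⅓)
(197271 - 159547) + (-264 - 252*g(-7)) = (197271 - 159547) + (-264 - 252*⅓) = 37724 + (-264 - 84) = 37724 - 348 = 37376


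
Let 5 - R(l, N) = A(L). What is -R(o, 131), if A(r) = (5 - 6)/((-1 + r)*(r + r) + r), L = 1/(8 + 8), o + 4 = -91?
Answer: 93/7 ≈ 13.286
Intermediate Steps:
o = -95 (o = -4 - 91 = -95)
L = 1/16 ≈ 0.062500
A(r) = -1/(r + 2*r*(-1 + r)) (A(r) = -1/((-1 + r)*(2*r) + r) = -1/(2*r*(-1 + r) + r) = -1/(r + 2*r*(-1 + r)))
R(l, N) = -93/7 (R(l, N) = 5 - (-1)/(1/16*(-1 + 2*(1/16))) = 5 - (-1)*16/(-1 + ⅛) = 5 - (-1)*16/(-7/8) = 5 - (-1)*16*(-8)/7 = 5 - 1*128/7 = 5 - 128/7 = -93/7)
-R(o, 131) = -1*(-93/7) = 93/7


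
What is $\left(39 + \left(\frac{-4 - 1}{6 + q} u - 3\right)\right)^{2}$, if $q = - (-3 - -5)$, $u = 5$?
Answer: $\frac{14161}{16} \approx 885.06$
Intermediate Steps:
$q = -2$ ($q = - (-3 + 5) = \left(-1\right) 2 = -2$)
$\left(39 + \left(\frac{-4 - 1}{6 + q} u - 3\right)\right)^{2} = \left(39 + \left(\frac{-4 - 1}{6 - 2} \cdot 5 - 3\right)\right)^{2} = \left(39 + \left(- \frac{5}{4} \cdot 5 - 3\right)\right)^{2} = \left(39 + \left(\left(-5\right) \frac{1}{4} \cdot 5 - 3\right)\right)^{2} = \left(39 - \frac{37}{4}\right)^{2} = \left(\frac{119}{4}\right)^{2} = \frac{14161}{16}$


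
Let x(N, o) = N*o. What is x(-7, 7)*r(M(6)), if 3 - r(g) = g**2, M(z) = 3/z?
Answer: -539/4 ≈ -134.75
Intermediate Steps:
r(g) = 3 - g**2
x(-7, 7)*r(M(6)) = (-7*7)*(3 - (3/6)**2) = -49*(3 - (3*(1/6))**2) = -49*(3 - (1/2)**2) = -49*(3 - 1*1/4) = -49*(3 - 1/4) = -49*11/4 = -539/4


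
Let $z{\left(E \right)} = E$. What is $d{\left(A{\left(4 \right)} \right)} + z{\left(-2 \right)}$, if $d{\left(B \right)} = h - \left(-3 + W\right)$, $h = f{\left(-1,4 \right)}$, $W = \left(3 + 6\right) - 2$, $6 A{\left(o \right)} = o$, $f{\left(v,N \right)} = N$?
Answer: $-2$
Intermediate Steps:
$A{\left(o \right)} = \frac{o}{6}$
$W = 7$ ($W = 9 - 2 = 7$)
$h = 4$
$d{\left(B \right)} = 0$ ($d{\left(B \right)} = 4 - \left(-3 + 7\right) = 4 - 4 = 0$)
$d{\left(A{\left(4 \right)} \right)} + z{\left(-2 \right)} = 0 - 2 = -2$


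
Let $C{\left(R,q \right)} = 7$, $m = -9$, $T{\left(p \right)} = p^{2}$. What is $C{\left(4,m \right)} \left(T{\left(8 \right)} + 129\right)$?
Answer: $1351$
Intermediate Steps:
$C{\left(4,m \right)} \left(T{\left(8 \right)} + 129\right) = 7 \left(8^{2} + 129\right) = 7 \left(64 + 129\right) = 7 \cdot 193 = 1351$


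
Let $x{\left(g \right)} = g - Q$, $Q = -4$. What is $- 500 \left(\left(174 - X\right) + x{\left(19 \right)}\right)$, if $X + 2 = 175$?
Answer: $-12000$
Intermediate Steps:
$X = 173$ ($X = -2 + 175 = 173$)
$x{\left(g \right)} = 4 + g$ ($x{\left(g \right)} = g - -4 = g + 4 = 4 + g$)
$- 500 \left(\left(174 - X\right) + x{\left(19 \right)}\right) = - 500 \left(\left(174 - 173\right) + \left(4 + 19\right)\right) = - 500 \left(\left(174 - 173\right) + 23\right) = - 500 \left(1 + 23\right) = \left(-500\right) 24 = -12000$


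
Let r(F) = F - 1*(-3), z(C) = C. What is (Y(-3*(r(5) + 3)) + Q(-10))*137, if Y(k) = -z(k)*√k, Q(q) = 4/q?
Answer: -274/5 + 4521*I*√33 ≈ -54.8 + 25971.0*I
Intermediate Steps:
r(F) = 3 + F (r(F) = F + 3 = 3 + F)
Y(k) = -k^(3/2) (Y(k) = -k*√k = -k^(3/2))
(Y(-3*(r(5) + 3)) + Q(-10))*137 = (-(-3*((3 + 5) + 3))^(3/2) + 4/(-10))*137 = (-(-3*(8 + 3))^(3/2) + 4*(-⅒))*137 = (-(-3*11)^(3/2) - ⅖)*137 = (-(-33)^(3/2) - ⅖)*137 = (-(-33)*I*√33 - ⅖)*137 = (33*I*√33 - ⅖)*137 = (-⅖ + 33*I*√33)*137 = -274/5 + 4521*I*√33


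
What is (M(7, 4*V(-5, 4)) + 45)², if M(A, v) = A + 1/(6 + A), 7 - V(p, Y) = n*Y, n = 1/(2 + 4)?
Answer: 458329/169 ≈ 2712.0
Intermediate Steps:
n = ⅙ (n = 1/6 = ⅙ ≈ 0.16667)
V(p, Y) = 7 - Y/6
(M(7, 4*V(-5, 4)) + 45)² = ((1 + 7² + 6*7)/(6 + 7) + 45)² = ((1 + 49 + 42)/13 + 45)² = ((1/13)*92 + 45)² = (92/13 + 45)² = (677/13)² = 458329/169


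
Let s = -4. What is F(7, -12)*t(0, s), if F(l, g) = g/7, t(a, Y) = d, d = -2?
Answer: 24/7 ≈ 3.4286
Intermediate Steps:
t(a, Y) = -2
F(l, g) = g/7 (F(l, g) = g*(1/7) = g/7)
F(7, -12)*t(0, s) = ((1/7)*(-12))*(-2) = -12/7*(-2) = 24/7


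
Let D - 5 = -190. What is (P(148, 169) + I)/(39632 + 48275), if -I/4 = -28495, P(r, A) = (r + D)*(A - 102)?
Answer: 111501/87907 ≈ 1.2684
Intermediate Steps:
D = -185 (D = 5 - 190 = -185)
P(r, A) = (-185 + r)*(-102 + A) (P(r, A) = (r - 185)*(A - 102) = (-185 + r)*(-102 + A))
I = 113980 (I = -4*(-28495) = 113980)
(P(148, 169) + I)/(39632 + 48275) = ((18870 - 185*169 - 102*148 + 169*148) + 113980)/(39632 + 48275) = ((18870 - 31265 - 15096 + 25012) + 113980)/87907 = (-2479 + 113980)*(1/87907) = 111501*(1/87907) = 111501/87907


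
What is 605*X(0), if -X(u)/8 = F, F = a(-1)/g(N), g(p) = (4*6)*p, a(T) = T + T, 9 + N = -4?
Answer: -1210/39 ≈ -31.026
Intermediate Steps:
N = -13 (N = -9 - 4 = -13)
a(T) = 2*T
g(p) = 24*p
F = 1/156 (F = (2*(-1))/((24*(-13))) = -2/(-312) = -2*(-1/312) = 1/156 ≈ 0.0064103)
X(u) = -2/39 (X(u) = -8*1/156 = -2/39)
605*X(0) = 605*(-2/39) = -1210/39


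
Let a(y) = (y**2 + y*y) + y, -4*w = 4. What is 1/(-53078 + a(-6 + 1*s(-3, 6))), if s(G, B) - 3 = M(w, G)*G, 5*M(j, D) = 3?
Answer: -25/1325918 ≈ -1.8855e-5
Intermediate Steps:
w = -1 (w = -1/4*4 = -1)
M(j, D) = 3/5 (M(j, D) = (1/5)*3 = 3/5)
s(G, B) = 3 + 3*G/5
a(y) = y + 2*y**2 (a(y) = (y**2 + y**2) + y = 2*y**2 + y = y + 2*y**2)
1/(-53078 + a(-6 + 1*s(-3, 6))) = 1/(-53078 + (-6 + 1*(3 + (3/5)*(-3)))*(1 + 2*(-6 + 1*(3 + (3/5)*(-3))))) = 1/(-53078 + (-6 + 1*(3 - 9/5))*(1 + 2*(-6 + 1*(3 - 9/5)))) = 1/(-53078 + (-6 + 1*(6/5))*(1 + 2*(-6 + 1*(6/5)))) = 1/(-53078 + (-6 + 6/5)*(1 + 2*(-6 + 6/5))) = 1/(-53078 - 24*(1 + 2*(-24/5))/5) = 1/(-53078 - 24*(1 - 48/5)/5) = 1/(-53078 - 24/5*(-43/5)) = 1/(-53078 + 1032/25) = 1/(-1325918/25) = -25/1325918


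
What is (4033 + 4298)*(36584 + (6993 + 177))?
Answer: 364514574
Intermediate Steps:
(4033 + 4298)*(36584 + (6993 + 177)) = 8331*(36584 + 7170) = 8331*43754 = 364514574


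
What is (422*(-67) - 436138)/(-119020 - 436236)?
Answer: 8931/10678 ≈ 0.83639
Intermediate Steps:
(422*(-67) - 436138)/(-119020 - 436236) = (-28274 - 436138)/(-555256) = -464412*(-1/555256) = 8931/10678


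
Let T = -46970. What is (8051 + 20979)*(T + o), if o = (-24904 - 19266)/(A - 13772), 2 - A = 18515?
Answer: -8804115517680/6457 ≈ -1.3635e+9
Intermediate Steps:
A = -18513 (A = 2 - 1*18515 = 2 - 18515 = -18513)
o = 8834/6457 (o = (-24904 - 19266)/(-18513 - 13772) = -44170/(-32285) = -44170*(-1/32285) = 8834/6457 ≈ 1.3681)
(8051 + 20979)*(T + o) = (8051 + 20979)*(-46970 + 8834/6457) = 29030*(-303276456/6457) = -8804115517680/6457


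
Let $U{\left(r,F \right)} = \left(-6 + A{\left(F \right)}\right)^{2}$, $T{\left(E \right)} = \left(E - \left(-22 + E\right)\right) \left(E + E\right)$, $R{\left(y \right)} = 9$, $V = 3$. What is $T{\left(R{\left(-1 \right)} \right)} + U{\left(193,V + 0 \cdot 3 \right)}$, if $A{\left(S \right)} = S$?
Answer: $405$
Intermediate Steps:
$T{\left(E \right)} = 44 E$ ($T{\left(E \right)} = 22 \cdot 2 E = 44 E$)
$U{\left(r,F \right)} = \left(-6 + F\right)^{2}$
$T{\left(R{\left(-1 \right)} \right)} + U{\left(193,V + 0 \cdot 3 \right)} = 44 \cdot 9 + \left(-6 + \left(3 + 0 \cdot 3\right)\right)^{2} = 396 + \left(-6 + \left(3 + 0\right)\right)^{2} = 396 + \left(-6 + 3\right)^{2} = 396 + \left(-3\right)^{2} = 396 + 9 = 405$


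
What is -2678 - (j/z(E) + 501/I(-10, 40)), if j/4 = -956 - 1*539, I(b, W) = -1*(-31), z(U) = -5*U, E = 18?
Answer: -770209/279 ≈ -2760.6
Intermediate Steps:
I(b, W) = 31
j = -5980 (j = 4*(-956 - 1*539) = 4*(-956 - 539) = 4*(-1495) = -5980)
-2678 - (j/z(E) + 501/I(-10, 40)) = -2678 - (-5980/((-5*18)) + 501/31) = -2678 - (-5980/(-90) + 501*(1/31)) = -2678 - (-5980*(-1/90) + 501/31) = -2678 - (598/9 + 501/31) = -2678 - 1*23047/279 = -2678 - 23047/279 = -770209/279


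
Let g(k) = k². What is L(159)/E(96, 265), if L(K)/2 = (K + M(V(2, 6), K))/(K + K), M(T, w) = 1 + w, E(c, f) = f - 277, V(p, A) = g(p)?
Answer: -319/1908 ≈ -0.16719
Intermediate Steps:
V(p, A) = p²
E(c, f) = -277 + f
L(K) = (1 + 2*K)/K (L(K) = 2*((K + (1 + K))/(K + K)) = 2*((1 + 2*K)/((2*K))) = 2*((1 + 2*K)*(1/(2*K))) = 2*((1 + 2*K)/(2*K)) = (1 + 2*K)/K)
L(159)/E(96, 265) = (2 + 1/159)/(-277 + 265) = (2 + 1/159)/(-12) = (319/159)*(-1/12) = -319/1908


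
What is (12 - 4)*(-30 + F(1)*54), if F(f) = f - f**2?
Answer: -240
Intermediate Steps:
(12 - 4)*(-30 + F(1)*54) = (12 - 4)*(-30 + (1*(1 - 1*1))*54) = 8*(-30 + (1*(1 - 1))*54) = 8*(-30 + (1*0)*54) = 8*(-30 + 0*54) = 8*(-30 + 0) = 8*(-30) = -240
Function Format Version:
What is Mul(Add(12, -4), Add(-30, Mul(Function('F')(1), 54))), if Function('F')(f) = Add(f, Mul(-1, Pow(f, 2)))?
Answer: -240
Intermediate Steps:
Mul(Add(12, -4), Add(-30, Mul(Function('F')(1), 54))) = Mul(Add(12, -4), Add(-30, Mul(Mul(1, Add(1, Mul(-1, 1))), 54))) = Mul(8, Add(-30, Mul(Mul(1, Add(1, -1)), 54))) = Mul(8, Add(-30, Mul(Mul(1, 0), 54))) = Mul(8, Add(-30, Mul(0, 54))) = Mul(8, Add(-30, 0)) = Mul(8, -30) = -240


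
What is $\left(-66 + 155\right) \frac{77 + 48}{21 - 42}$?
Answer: $- \frac{11125}{21} \approx -529.76$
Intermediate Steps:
$\left(-66 + 155\right) \frac{77 + 48}{21 - 42} = 89 \frac{125}{-21} = 89 \cdot 125 \left(- \frac{1}{21}\right) = 89 \left(- \frac{125}{21}\right) = - \frac{11125}{21}$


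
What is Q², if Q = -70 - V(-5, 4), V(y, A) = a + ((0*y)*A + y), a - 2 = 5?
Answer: 5184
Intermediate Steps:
a = 7 (a = 2 + 5 = 7)
V(y, A) = 7 + y (V(y, A) = 7 + ((0*y)*A + y) = 7 + (0*A + y) = 7 + (0 + y) = 7 + y)
Q = -72 (Q = -70 - (7 - 5) = -70 - 1*2 = -70 - 2 = -72)
Q² = (-72)² = 5184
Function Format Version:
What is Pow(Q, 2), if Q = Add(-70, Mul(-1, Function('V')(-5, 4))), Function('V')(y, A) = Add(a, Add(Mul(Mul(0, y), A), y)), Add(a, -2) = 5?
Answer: 5184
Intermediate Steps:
a = 7 (a = Add(2, 5) = 7)
Function('V')(y, A) = Add(7, y) (Function('V')(y, A) = Add(7, Add(Mul(Mul(0, y), A), y)) = Add(7, Add(Mul(0, A), y)) = Add(7, Add(0, y)) = Add(7, y))
Q = -72 (Q = Add(-70, Mul(-1, Add(7, -5))) = Add(-70, Mul(-1, 2)) = Add(-70, -2) = -72)
Pow(Q, 2) = Pow(-72, 2) = 5184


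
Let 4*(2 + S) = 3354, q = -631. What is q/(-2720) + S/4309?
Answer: 4994259/11720480 ≈ 0.42611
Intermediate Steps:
S = 1673/2 (S = -2 + (¼)*3354 = -2 + 1677/2 = 1673/2 ≈ 836.50)
q/(-2720) + S/4309 = -631/(-2720) + (1673/2)/4309 = -631*(-1/2720) + (1673/2)*(1/4309) = 631/2720 + 1673/8618 = 4994259/11720480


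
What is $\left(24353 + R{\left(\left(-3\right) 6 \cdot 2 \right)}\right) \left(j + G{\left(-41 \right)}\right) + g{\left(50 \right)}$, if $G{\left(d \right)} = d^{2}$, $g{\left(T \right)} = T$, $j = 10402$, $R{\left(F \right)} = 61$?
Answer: $294994412$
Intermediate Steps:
$\left(24353 + R{\left(\left(-3\right) 6 \cdot 2 \right)}\right) \left(j + G{\left(-41 \right)}\right) + g{\left(50 \right)} = \left(24353 + 61\right) \left(10402 + \left(-41\right)^{2}\right) + 50 = 24414 \left(10402 + 1681\right) + 50 = 24414 \cdot 12083 + 50 = 294994362 + 50 = 294994412$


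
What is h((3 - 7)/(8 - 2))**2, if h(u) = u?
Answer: 4/9 ≈ 0.44444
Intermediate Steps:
h((3 - 7)/(8 - 2))**2 = ((3 - 7)/(8 - 2))**2 = (-4/6)**2 = (-4*1/6)**2 = (-2/3)**2 = 4/9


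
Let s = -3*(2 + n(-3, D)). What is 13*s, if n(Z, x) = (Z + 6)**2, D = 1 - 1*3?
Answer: -429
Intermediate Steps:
D = -2 (D = 1 - 3 = -2)
n(Z, x) = (6 + Z)**2
s = -33 (s = -3*(2 + (6 - 3)**2) = -3*(2 + 3**2) = -3*(2 + 9) = -3*11 = -33)
13*s = 13*(-33) = -429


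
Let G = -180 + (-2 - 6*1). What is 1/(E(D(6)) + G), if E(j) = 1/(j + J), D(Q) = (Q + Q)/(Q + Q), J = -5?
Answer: -4/753 ≈ -0.0053121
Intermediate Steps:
D(Q) = 1 (D(Q) = (2*Q)/((2*Q)) = (2*Q)*(1/(2*Q)) = 1)
E(j) = 1/(-5 + j) (E(j) = 1/(j - 5) = 1/(-5 + j))
G = -188 (G = -180 + (-2 - 6) = -180 - 8 = -188)
1/(E(D(6)) + G) = 1/(1/(-5 + 1) - 188) = 1/(1/(-4) - 188) = 1/(-¼ - 188) = 1/(-753/4) = -4/753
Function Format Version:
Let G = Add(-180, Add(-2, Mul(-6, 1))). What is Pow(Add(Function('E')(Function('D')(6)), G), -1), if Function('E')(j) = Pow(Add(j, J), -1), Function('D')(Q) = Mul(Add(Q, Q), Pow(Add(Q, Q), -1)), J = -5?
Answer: Rational(-4, 753) ≈ -0.0053121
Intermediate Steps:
Function('D')(Q) = 1 (Function('D')(Q) = Mul(Mul(2, Q), Pow(Mul(2, Q), -1)) = Mul(Mul(2, Q), Mul(Rational(1, 2), Pow(Q, -1))) = 1)
Function('E')(j) = Pow(Add(-5, j), -1) (Function('E')(j) = Pow(Add(j, -5), -1) = Pow(Add(-5, j), -1))
G = -188 (G = Add(-180, Add(-2, -6)) = Add(-180, -8) = -188)
Pow(Add(Function('E')(Function('D')(6)), G), -1) = Pow(Add(Pow(Add(-5, 1), -1), -188), -1) = Pow(Add(Pow(-4, -1), -188), -1) = Pow(Add(Rational(-1, 4), -188), -1) = Pow(Rational(-753, 4), -1) = Rational(-4, 753)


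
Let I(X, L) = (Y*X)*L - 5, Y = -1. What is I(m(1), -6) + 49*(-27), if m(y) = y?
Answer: -1322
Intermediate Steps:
I(X, L) = -5 - L*X (I(X, L) = (-X)*L - 5 = -L*X - 5 = -5 - L*X)
I(m(1), -6) + 49*(-27) = (-5 - 1*(-6)*1) + 49*(-27) = (-5 + 6) - 1323 = 1 - 1323 = -1322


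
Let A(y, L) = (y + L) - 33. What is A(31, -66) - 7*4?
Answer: -96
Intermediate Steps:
A(y, L) = -33 + L + y (A(y, L) = (L + y) - 33 = -33 + L + y)
A(31, -66) - 7*4 = (-33 - 66 + 31) - 7*4 = -68 - 1*28 = -68 - 28 = -96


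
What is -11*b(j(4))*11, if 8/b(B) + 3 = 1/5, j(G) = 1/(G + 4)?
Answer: 2420/7 ≈ 345.71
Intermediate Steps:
j(G) = 1/(4 + G)
b(B) = -20/7 (b(B) = 8/(-3 + 1/5) = 8/(-3 + ⅕) = 8/(-14/5) = 8*(-5/14) = -20/7)
-11*b(j(4))*11 = -11*(-20/7)*11 = (220/7)*11 = 2420/7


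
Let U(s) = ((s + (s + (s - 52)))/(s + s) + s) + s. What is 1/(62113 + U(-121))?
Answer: 242/14973197 ≈ 1.6162e-5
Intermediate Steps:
U(s) = 2*s + (-52 + 3*s)/(2*s) (U(s) = ((s + (s + (-52 + s)))/((2*s)) + s) + s = ((s + (-52 + 2*s))*(1/(2*s)) + s) + s = ((-52 + 3*s)*(1/(2*s)) + s) + s = ((-52 + 3*s)/(2*s) + s) + s = (s + (-52 + 3*s)/(2*s)) + s = 2*s + (-52 + 3*s)/(2*s))
1/(62113 + U(-121)) = 1/(62113 + (3/2 - 26/(-121) + 2*(-121))) = 1/(62113 + (3/2 - 26*(-1/121) - 242)) = 1/(62113 + (3/2 + 26/121 - 242)) = 1/(62113 - 58149/242) = 1/(14973197/242) = 242/14973197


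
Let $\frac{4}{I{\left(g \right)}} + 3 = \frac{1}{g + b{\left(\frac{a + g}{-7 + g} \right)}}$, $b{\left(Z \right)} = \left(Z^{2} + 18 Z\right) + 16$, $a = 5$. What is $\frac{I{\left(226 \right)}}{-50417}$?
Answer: $\frac{2793450}{105493690391} \approx 2.648 \cdot 10^{-5}$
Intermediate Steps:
$b{\left(Z \right)} = 16 + Z^{2} + 18 Z$
$I{\left(g \right)} = \frac{4}{-3 + \frac{1}{16 + g + \frac{\left(5 + g\right)^{2}}{\left(-7 + g\right)^{2}} + \frac{18 \left(5 + g\right)}{-7 + g}}}$ ($I{\left(g \right)} = \frac{4}{-3 + \frac{1}{g + \left(16 + \left(\frac{5 + g}{-7 + g}\right)^{2} + 18 \frac{5 + g}{-7 + g}\right)}} = \frac{4}{-3 + \frac{1}{g + \left(16 + \frac{\left(5 + g\right)^{2}}{\left(-7 + g\right)^{2}} + \frac{18 \left(5 + g\right)}{-7 + g}\right)}} = \frac{4}{-3 + \frac{1}{16 + g + \frac{\left(5 + g\right)^{2}}{\left(-7 + g\right)^{2}} + \frac{18 \left(5 + g\right)}{-7 + g}}}$)
$\frac{I{\left(226 \right)}}{-50417} = \frac{4 \frac{1}{488 - 133114 + 3 \cdot 226^{3} + 62 \cdot 226^{2}} \left(-179 - 226^{3} - 21 \cdot 226^{2} + 201 \cdot 226\right)}{-50417} = \frac{4 \left(-179 - 11543176 - 1072596 + 45426\right)}{488 - 133114 + 3 \cdot 11543176 + 62 \cdot 51076} \left(- \frac{1}{50417}\right) = \frac{4 \left(-179 - 11543176 - 1072596 + 45426\right)}{488 - 133114 + 34629528 + 3166712} \left(- \frac{1}{50417}\right) = 4 \cdot \frac{1}{37663614} \left(-12570525\right) \left(- \frac{1}{50417}\right) = \left(- \frac{2793450}{2092423}\right) \left(- \frac{1}{50417}\right) = \frac{2793450}{105493690391}$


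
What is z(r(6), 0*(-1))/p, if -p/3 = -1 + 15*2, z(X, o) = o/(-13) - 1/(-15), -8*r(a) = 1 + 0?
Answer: -1/1305 ≈ -0.00076628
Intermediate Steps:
r(a) = -⅛ (r(a) = -(1 + 0)/8 = -⅛*1 = -⅛)
z(X, o) = 1/15 - o/13 (z(X, o) = o*(-1/13) - 1*(-1/15) = -o/13 + 1/15 = 1/15 - o/13)
p = -87 (p = -3*(-1 + 15*2) = -3*(-1 + 30) = -3*29 = -87)
z(r(6), 0*(-1))/p = (1/15 - 0*(-1))/(-87) = (1/15 - 1/13*0)*(-1/87) = (1/15 + 0)*(-1/87) = (1/15)*(-1/87) = -1/1305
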